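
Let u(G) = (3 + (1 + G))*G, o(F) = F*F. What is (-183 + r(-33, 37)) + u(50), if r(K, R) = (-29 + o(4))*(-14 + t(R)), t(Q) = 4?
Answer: 2647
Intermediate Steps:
o(F) = F**2
r(K, R) = 130 (r(K, R) = (-29 + 4**2)*(-14 + 4) = (-29 + 16)*(-10) = -13*(-10) = 130)
u(G) = G*(4 + G) (u(G) = (4 + G)*G = G*(4 + G))
(-183 + r(-33, 37)) + u(50) = (-183 + 130) + 50*(4 + 50) = -53 + 50*54 = -53 + 2700 = 2647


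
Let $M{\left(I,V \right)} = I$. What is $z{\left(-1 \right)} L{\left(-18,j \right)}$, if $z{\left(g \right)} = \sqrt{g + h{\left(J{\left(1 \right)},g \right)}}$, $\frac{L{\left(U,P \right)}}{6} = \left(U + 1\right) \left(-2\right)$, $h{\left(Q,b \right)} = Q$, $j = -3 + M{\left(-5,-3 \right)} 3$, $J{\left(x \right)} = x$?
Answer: $0$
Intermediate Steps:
$j = -18$ ($j = -3 - 15 = -18$)
$L{\left(U,P \right)} = -12 - 12 U$ ($L{\left(U,P \right)} = 6 \left(U + 1\right) \left(-2\right) = 6 \left(1 + U\right) \left(-2\right) = 6 \left(-2 - 2 U\right) = -12 - 12 U$)
$z{\left(g \right)} = \sqrt{1 + g}$ ($z{\left(g \right)} = \sqrt{g + 1} = \sqrt{1 + g}$)
$z{\left(-1 \right)} L{\left(-18,j \right)} = \sqrt{1 - 1} \left(-12 - -216\right) = \sqrt{0} \left(-12 + 216\right) = 0 \cdot 204 = 0$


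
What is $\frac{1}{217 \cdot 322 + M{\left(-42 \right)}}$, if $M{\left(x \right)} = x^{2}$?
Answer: $\frac{1}{71638} \approx 1.3959 \cdot 10^{-5}$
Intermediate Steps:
$\frac{1}{217 \cdot 322 + M{\left(-42 \right)}} = \frac{1}{217 \cdot 322 + \left(-42\right)^{2}} = \frac{1}{69874 + 1764} = \frac{1}{71638}$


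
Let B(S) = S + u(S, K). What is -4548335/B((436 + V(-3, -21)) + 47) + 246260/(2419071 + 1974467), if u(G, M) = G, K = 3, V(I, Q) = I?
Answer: -1998304624963/421779648 ≈ -4737.8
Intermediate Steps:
B(S) = 2*S (B(S) = S + S = 2*S)
-4548335/B((436 + V(-3, -21)) + 47) + 246260/(2419071 + 1974467) = -4548335*1/(2*((436 - 3) + 47)) + 246260/(2419071 + 1974467) = -4548335*1/(2*(433 + 47)) + 246260/4393538 = -4548335/(2*480) + 246260*(1/4393538) = -4548335/960 + 123130/2196769 = -4548335*1/960 + 123130/2196769 = -909667/192 + 123130/2196769 = -1998304624963/421779648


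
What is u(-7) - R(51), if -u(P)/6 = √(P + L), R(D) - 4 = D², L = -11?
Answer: -2605 - 18*I*√2 ≈ -2605.0 - 25.456*I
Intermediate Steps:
R(D) = 4 + D²
u(P) = -6*√(-11 + P) (u(P) = -6*√(P - 11) = -6*√(-11 + P))
u(-7) - R(51) = -6*√(-11 - 7) - (4 + 51²) = -18*I*√2 - (4 + 2601) = -18*I*√2 - 1*2605 = -18*I*√2 - 2605 = -2605 - 18*I*√2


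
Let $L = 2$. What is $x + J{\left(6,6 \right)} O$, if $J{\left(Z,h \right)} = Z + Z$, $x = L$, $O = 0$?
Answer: $2$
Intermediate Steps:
$x = 2$
$J{\left(Z,h \right)} = 2 Z$
$x + J{\left(6,6 \right)} O = 2 + 2 \cdot 6 \cdot 0 = 2 + 12 \cdot 0 = 2 + 0 = 2$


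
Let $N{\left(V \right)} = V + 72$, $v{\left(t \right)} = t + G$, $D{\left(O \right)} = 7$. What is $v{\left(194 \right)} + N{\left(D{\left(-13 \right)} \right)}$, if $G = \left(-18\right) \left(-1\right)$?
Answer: $291$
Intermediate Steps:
$G = 18$
$v{\left(t \right)} = 18 + t$ ($v{\left(t \right)} = t + 18 = 18 + t$)
$N{\left(V \right)} = 72 + V$
$v{\left(194 \right)} + N{\left(D{\left(-13 \right)} \right)} = \left(18 + 194\right) + \left(72 + 7\right) = 212 + 79 = 291$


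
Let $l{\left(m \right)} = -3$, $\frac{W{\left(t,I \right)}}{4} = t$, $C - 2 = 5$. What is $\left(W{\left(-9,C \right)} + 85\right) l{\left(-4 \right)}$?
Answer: $-147$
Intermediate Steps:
$C = 7$ ($C = 2 + 5 = 7$)
$W{\left(t,I \right)} = 4 t$
$\left(W{\left(-9,C \right)} + 85\right) l{\left(-4 \right)} = \left(4 \left(-9\right) + 85\right) \left(-3\right) = \left(-36 + 85\right) \left(-3\right) = 49 \left(-3\right) = -147$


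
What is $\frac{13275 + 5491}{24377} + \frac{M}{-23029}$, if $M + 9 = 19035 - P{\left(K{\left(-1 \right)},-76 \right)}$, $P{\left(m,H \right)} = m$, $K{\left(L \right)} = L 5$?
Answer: $- \frac{31756473}{561377933} \approx -0.056569$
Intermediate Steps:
$K{\left(L \right)} = 5 L$
$M = 19031$ ($M = -9 + \left(19035 - 5 \left(-1\right)\right) = -9 + \left(19035 - -5\right) = -9 + \left(19035 + 5\right) = -9 + 19040 = 19031$)
$\frac{13275 + 5491}{24377} + \frac{M}{-23029} = \frac{13275 + 5491}{24377} + \frac{19031}{-23029} = 18766 \cdot \frac{1}{24377} + 19031 \left(- \frac{1}{23029}\right) = \frac{18766}{24377} - \frac{19031}{23029} = - \frac{31756473}{561377933}$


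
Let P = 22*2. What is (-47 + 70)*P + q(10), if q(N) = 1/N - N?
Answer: 10021/10 ≈ 1002.1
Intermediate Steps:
P = 44
(-47 + 70)*P + q(10) = (-47 + 70)*44 + (1/10 - 1*10) = 23*44 + (⅒ - 10) = 1012 - 99/10 = 10021/10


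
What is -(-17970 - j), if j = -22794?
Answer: -4824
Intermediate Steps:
-(-17970 - j) = -(-17970 - 1*(-22794)) = -(-17970 + 22794) = -1*4824 = -4824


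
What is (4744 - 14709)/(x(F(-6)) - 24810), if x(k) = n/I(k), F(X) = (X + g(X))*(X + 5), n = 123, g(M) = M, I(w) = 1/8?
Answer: 9965/23826 ≈ 0.41824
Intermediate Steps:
I(w) = ⅛
F(X) = 2*X*(5 + X) (F(X) = (X + X)*(X + 5) = (2*X)*(5 + X) = 2*X*(5 + X))
x(k) = 984 (x(k) = 123/(⅛) = 123*8 = 984)
(4744 - 14709)/(x(F(-6)) - 24810) = (4744 - 14709)/(984 - 24810) = -9965/(-23826) = -9965*(-1/23826) = 9965/23826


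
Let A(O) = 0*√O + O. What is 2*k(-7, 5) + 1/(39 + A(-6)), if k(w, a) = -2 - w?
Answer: 331/33 ≈ 10.030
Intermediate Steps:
A(O) = O (A(O) = 0 + O = O)
2*k(-7, 5) + 1/(39 + A(-6)) = 2*(-2 - 1*(-7)) + 1/(39 - 6) = 2*(-2 + 7) + 1/33 = 2*5 + 1/33 = 10 + 1/33 = 331/33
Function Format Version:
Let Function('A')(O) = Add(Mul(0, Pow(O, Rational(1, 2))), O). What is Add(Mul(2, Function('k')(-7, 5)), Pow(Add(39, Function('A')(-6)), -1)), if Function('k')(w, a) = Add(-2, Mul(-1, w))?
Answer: Rational(331, 33) ≈ 10.030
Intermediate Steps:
Function('A')(O) = O (Function('A')(O) = Add(0, O) = O)
Add(Mul(2, Function('k')(-7, 5)), Pow(Add(39, Function('A')(-6)), -1)) = Add(Mul(2, Add(-2, Mul(-1, -7))), Pow(Add(39, -6), -1)) = Add(Mul(2, Add(-2, 7)), Pow(33, -1)) = Add(Mul(2, 5), Rational(1, 33)) = Add(10, Rational(1, 33)) = Rational(331, 33)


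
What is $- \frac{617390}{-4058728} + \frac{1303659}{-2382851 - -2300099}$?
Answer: $- \frac{218337792853}{13994494144} \approx -15.602$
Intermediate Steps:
$- \frac{617390}{-4058728} + \frac{1303659}{-2382851 - -2300099} = \left(-617390\right) \left(- \frac{1}{4058728}\right) + \frac{1303659}{-2382851 + 2300099} = \frac{308695}{2029364} + \frac{1303659}{-82752} = \frac{308695}{2029364} + 1303659 \left(- \frac{1}{82752}\right) = \frac{308695}{2029364} - \frac{434553}{27584} = - \frac{218337792853}{13994494144}$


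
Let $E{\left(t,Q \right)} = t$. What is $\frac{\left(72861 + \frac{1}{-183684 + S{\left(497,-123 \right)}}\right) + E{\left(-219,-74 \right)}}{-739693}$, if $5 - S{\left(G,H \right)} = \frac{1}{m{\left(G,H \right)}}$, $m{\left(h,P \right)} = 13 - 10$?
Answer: $- \frac{40028502393}{407598951334} \approx -0.098206$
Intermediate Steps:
$m{\left(h,P \right)} = 3$
$S{\left(G,H \right)} = \frac{14}{3}$ ($S{\left(G,H \right)} = 5 - \frac{1}{3} = \frac{14}{3}$)
$\frac{\left(72861 + \frac{1}{-183684 + S{\left(497,-123 \right)}}\right) + E{\left(-219,-74 \right)}}{-739693} = \frac{\left(72861 + \frac{1}{-183684 + \frac{14}{3}}\right) - 219}{-739693} = \left(\left(72861 + \frac{1}{- \frac{551038}{3}}\right) - 219\right) \left(- \frac{1}{739693}\right) = \left(\left(72861 - \frac{3}{551038}\right) - 219\right) \left(- \frac{1}{739693}\right) = \left(\frac{40149179715}{551038} - 219\right) \left(- \frac{1}{739693}\right) = \frac{40028502393}{551038} \left(- \frac{1}{739693}\right) = - \frac{40028502393}{407598951334}$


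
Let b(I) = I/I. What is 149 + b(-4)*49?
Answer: 198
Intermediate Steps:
b(I) = 1
149 + b(-4)*49 = 149 + 1*49 = 149 + 49 = 198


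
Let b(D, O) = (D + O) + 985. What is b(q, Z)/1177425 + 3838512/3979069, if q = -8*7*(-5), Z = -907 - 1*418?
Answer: 301288083164/312337021155 ≈ 0.96463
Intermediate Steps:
Z = -1325 (Z = -907 - 418 = -1325)
q = 280 (q = -56*(-5) = 280)
b(D, O) = 985 + D + O
b(q, Z)/1177425 + 3838512/3979069 = (985 + 280 - 1325)/1177425 + 3838512/3979069 = -60*1/1177425 + 3838512*(1/3979069) = -4/78495 + 3838512/3979069 = 301288083164/312337021155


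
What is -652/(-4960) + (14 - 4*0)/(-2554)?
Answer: 199471/1583480 ≈ 0.12597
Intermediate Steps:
-652/(-4960) + (14 - 4*0)/(-2554) = -652*(-1/4960) + (14 + 0)*(-1/2554) = 163/1240 + 14*(-1/2554) = 163/1240 - 7/1277 = 199471/1583480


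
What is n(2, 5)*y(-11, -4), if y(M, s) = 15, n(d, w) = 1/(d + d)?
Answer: 15/4 ≈ 3.7500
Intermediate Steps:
n(d, w) = 1/(2*d)
n(2, 5)*y(-11, -4) = ((½)/2)*15 = ((½)*(½))*15 = (¼)*15 = 15/4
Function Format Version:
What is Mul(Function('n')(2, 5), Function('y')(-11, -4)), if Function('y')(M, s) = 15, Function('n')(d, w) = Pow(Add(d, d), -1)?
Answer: Rational(15, 4) ≈ 3.7500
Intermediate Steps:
Function('n')(d, w) = Mul(Rational(1, 2), Pow(d, -1)) (Function('n')(d, w) = Pow(Mul(2, d), -1) = Mul(Rational(1, 2), Pow(d, -1)))
Mul(Function('n')(2, 5), Function('y')(-11, -4)) = Mul(Mul(Rational(1, 2), Pow(2, -1)), 15) = Mul(Mul(Rational(1, 2), Rational(1, 2)), 15) = Mul(Rational(1, 4), 15) = Rational(15, 4)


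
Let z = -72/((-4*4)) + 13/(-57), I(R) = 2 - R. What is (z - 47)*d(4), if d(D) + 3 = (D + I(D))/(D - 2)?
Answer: 4871/57 ≈ 85.456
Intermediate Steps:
d(D) = -3 + 2/(-2 + D) (d(D) = -3 + (D + (2 - D))/(D - 2) = -3 + 2/(-2 + D))
z = 487/114 (z = -72/(-16) + 13*(-1/57) = -72*(-1/16) - 13/57 = 9/2 - 13/57 = 487/114 ≈ 4.2719)
(z - 47)*d(4) = (487/114 - 47)*((8 - 3*4)/(-2 + 4)) = -4871*(8 - 12)/(114*2) = -4871*(-4)/228 = -4871/114*(-2) = 4871/57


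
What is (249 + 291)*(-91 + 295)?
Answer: 110160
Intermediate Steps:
(249 + 291)*(-91 + 295) = 540*204 = 110160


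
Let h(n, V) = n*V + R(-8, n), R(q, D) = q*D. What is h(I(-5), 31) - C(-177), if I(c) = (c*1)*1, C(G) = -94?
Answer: -21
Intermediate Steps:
R(q, D) = D*q
I(c) = c (I(c) = c*1 = c)
h(n, V) = -8*n + V*n (h(n, V) = n*V + n*(-8) = V*n - 8*n = -8*n + V*n)
h(I(-5), 31) - C(-177) = -5*(-8 + 31) - 1*(-94) = -5*23 + 94 = -115 + 94 = -21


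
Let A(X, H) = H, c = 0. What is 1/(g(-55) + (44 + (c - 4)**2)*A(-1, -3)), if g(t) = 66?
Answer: -1/114 ≈ -0.0087719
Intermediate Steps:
1/(g(-55) + (44 + (c - 4)**2)*A(-1, -3)) = 1/(66 + (44 + (0 - 4)**2)*(-3)) = 1/(66 + (44 + (-4)**2)*(-3)) = 1/(66 + (44 + 16)*(-3)) = 1/(66 + 60*(-3)) = 1/(66 - 180) = 1/(-114) = -1/114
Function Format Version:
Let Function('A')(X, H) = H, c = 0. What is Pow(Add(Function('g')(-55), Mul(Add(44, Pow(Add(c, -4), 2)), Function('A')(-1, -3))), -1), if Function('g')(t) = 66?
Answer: Rational(-1, 114) ≈ -0.0087719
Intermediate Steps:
Pow(Add(Function('g')(-55), Mul(Add(44, Pow(Add(c, -4), 2)), Function('A')(-1, -3))), -1) = Pow(Add(66, Mul(Add(44, Pow(Add(0, -4), 2)), -3)), -1) = Pow(Add(66, Mul(Add(44, Pow(-4, 2)), -3)), -1) = Pow(Add(66, Mul(Add(44, 16), -3)), -1) = Pow(Add(66, Mul(60, -3)), -1) = Pow(Add(66, -180), -1) = Pow(-114, -1) = Rational(-1, 114)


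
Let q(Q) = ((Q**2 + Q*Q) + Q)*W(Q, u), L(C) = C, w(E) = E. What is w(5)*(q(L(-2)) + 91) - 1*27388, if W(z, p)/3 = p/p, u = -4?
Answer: -26843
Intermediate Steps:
W(z, p) = 3 (W(z, p) = 3*(p/p) = 3*1 = 3)
q(Q) = 3*Q + 6*Q**2 (q(Q) = ((Q**2 + Q*Q) + Q)*3 = ((Q**2 + Q**2) + Q)*3 = (2*Q**2 + Q)*3 = (Q + 2*Q**2)*3 = 3*Q + 6*Q**2)
w(5)*(q(L(-2)) + 91) - 1*27388 = 5*(3*(-2)*(1 + 2*(-2)) + 91) - 1*27388 = 5*(3*(-2)*(1 - 4) + 91) - 27388 = 5*(3*(-2)*(-3) + 91) - 27388 = 5*(18 + 91) - 27388 = 5*109 - 27388 = 545 - 27388 = -26843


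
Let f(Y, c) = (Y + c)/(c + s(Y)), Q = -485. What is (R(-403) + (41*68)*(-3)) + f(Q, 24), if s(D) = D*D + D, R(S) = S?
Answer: -2058176449/234764 ≈ -8767.0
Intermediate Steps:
s(D) = D + D² (s(D) = D² + D = D + D²)
f(Y, c) = (Y + c)/(c + Y*(1 + Y))
(R(-403) + (41*68)*(-3)) + f(Q, 24) = (-403 + (41*68)*(-3)) + (-485 + 24)/(24 - 485*(1 - 485)) = (-403 + 2788*(-3)) - 461/(24 - 485*(-484)) = (-403 - 8364) - 461/(24 + 234740) = -8767 - 461/234764 = -2058176449/234764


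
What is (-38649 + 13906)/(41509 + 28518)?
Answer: -24743/70027 ≈ -0.35334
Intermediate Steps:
(-38649 + 13906)/(41509 + 28518) = -24743/70027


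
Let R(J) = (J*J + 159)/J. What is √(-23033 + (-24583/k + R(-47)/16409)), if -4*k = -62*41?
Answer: I*√23067843254327199355/31620143 ≈ 151.89*I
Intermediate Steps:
R(J) = (159 + J²)/J (R(J) = (J² + 159)/J = (159 + J²)/J)
k = 1271/2 (k = -(-31)*41/2 = -¼*(-2542) = 1271/2 ≈ 635.50)
√(-23033 + (-24583/k + R(-47)/16409)) = √(-23033 + (-24583/1271/2 + (-47 + 159/(-47))/16409)) = √(-23033 + (-24583*2/1271 + (-47 + 159*(-1/47))*(1/16409))) = √(-23033 + (-1586/41 + (-47 - 159/47)*(1/16409))) = √(-23033 + (-1586/41 - 2368/47*1/16409)) = √(-23033 + (-1586/41 - 2368/771223)) = √(-23033 - 1223256766/31620143) = √(-729530010485/31620143) = I*√23067843254327199355/31620143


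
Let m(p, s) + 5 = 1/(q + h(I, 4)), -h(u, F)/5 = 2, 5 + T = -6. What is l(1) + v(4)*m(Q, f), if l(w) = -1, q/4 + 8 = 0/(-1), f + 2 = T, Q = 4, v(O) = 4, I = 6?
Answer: -443/21 ≈ -21.095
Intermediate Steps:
T = -11 (T = -5 - 6 = -11)
h(u, F) = -10 (h(u, F) = -5*2 = -10)
f = -13 (f = -2 - 11 = -13)
q = -32 (q = -32 + 4*(0/(-1)) = -32 + 4*(0*(-1)) = -32 + 4*0 = -32 + 0 = -32)
m(p, s) = -211/42 (m(p, s) = -5 + 1/(-32 - 10) = -5 + 1/(-42) = -5 - 1/42 = -211/42)
l(1) + v(4)*m(Q, f) = -1 + 4*(-211/42) = -1 - 422/21 = -443/21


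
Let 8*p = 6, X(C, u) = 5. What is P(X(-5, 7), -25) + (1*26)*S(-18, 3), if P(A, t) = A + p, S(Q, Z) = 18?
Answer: 1895/4 ≈ 473.75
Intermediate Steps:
p = 3/4 (p = (1/8)*6 = 3/4 ≈ 0.75000)
P(A, t) = 3/4 + A (P(A, t) = A + 3/4 = 3/4 + A)
P(X(-5, 7), -25) + (1*26)*S(-18, 3) = (3/4 + 5) + (1*26)*18 = 23/4 + 26*18 = 23/4 + 468 = 1895/4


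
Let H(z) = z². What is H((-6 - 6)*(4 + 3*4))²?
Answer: 1358954496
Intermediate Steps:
H((-6 - 6)*(4 + 3*4))² = (((-6 - 6)*(4 + 3*4))²)² = ((-12*(4 + 12))²)² = ((-12*16)²)² = ((-192)²)² = 36864² = 1358954496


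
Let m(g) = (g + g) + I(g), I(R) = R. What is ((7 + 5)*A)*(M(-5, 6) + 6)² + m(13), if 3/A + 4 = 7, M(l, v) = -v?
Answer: 39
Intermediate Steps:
A = 1 (A = 3/(-4 + 7) = 3/3 = 3*(⅓) = 1)
m(g) = 3*g (m(g) = (g + g) + g = 2*g + g = 3*g)
((7 + 5)*A)*(M(-5, 6) + 6)² + m(13) = ((7 + 5)*1)*(-1*6 + 6)² + 3*13 = (12*1)*(-6 + 6)² + 39 = 12*0² + 39 = 12*0 + 39 = 0 + 39 = 39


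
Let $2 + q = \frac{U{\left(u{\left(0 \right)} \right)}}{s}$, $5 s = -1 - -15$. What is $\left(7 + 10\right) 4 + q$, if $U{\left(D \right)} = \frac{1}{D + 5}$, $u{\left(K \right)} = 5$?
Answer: $\frac{1849}{28} \approx 66.036$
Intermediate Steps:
$U{\left(D \right)} = \frac{1}{5 + D}$
$s = \frac{14}{5}$ ($s = \frac{-1 - -15}{5} = \frac{-1 + 15}{5} = \frac{1}{5} \cdot 14 = \frac{14}{5} \approx 2.8$)
$q = - \frac{55}{28}$ ($q = -2 + \frac{1}{\left(5 + 5\right) \frac{14}{5}} = -2 + \frac{1}{10} \cdot \frac{5}{14} = -2 + \frac{1}{28} = - \frac{55}{28} \approx -1.9643$)
$\left(7 + 10\right) 4 + q = \left(7 + 10\right) 4 - \frac{55}{28} = 17 \cdot 4 - \frac{55}{28} = 68 - \frac{55}{28} = \frac{1849}{28}$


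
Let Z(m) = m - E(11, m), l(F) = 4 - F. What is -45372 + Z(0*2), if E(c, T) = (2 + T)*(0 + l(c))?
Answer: -45358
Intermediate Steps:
E(c, T) = (2 + T)*(4 - c) (E(c, T) = (2 + T)*(0 + (4 - c)) = (2 + T)*(4 - c))
Z(m) = 14 + 8*m (Z(m) = m - (-1)*(-4 + 11)*(2 + m) = m - (-1)*7*(2 + m) = m - (-14 - 7*m) = m + (14 + 7*m) = 14 + 8*m)
-45372 + Z(0*2) = -45372 + (14 + 8*(0*2)) = -45372 + (14 + 8*0) = -45372 + (14 + 0) = -45372 + 14 = -45358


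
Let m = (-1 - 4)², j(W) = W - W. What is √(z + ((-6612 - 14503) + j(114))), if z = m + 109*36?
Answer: I*√17166 ≈ 131.02*I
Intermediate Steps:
j(W) = 0
m = 25 (m = (-5)² = 25)
z = 3949 (z = 25 + 109*36 = 25 + 3924 = 3949)
√(z + ((-6612 - 14503) + j(114))) = √(3949 + ((-6612 - 14503) + 0)) = √(3949 + (-21115 + 0)) = √(3949 - 21115) = √(-17166) = I*√17166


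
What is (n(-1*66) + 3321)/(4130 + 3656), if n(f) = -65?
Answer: 1628/3893 ≈ 0.41819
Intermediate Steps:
(n(-1*66) + 3321)/(4130 + 3656) = (-65 + 3321)/(4130 + 3656) = 3256/7786 = 3256*(1/7786) = 1628/3893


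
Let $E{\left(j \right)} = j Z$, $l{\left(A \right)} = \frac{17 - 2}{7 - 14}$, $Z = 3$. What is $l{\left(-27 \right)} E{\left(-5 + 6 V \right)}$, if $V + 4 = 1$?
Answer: $\frac{1035}{7} \approx 147.86$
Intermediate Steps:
$V = -3$ ($V = -4 + 1 = -3$)
$l{\left(A \right)} = - \frac{15}{7}$ ($l{\left(A \right)} = \frac{15}{-7} = 15 \left(- \frac{1}{7}\right) = - \frac{15}{7}$)
$E{\left(j \right)} = 3 j$ ($E{\left(j \right)} = j 3 = 3 j$)
$l{\left(-27 \right)} E{\left(-5 + 6 V \right)} = - \frac{15 \cdot 3 \left(-5 + 6 \left(-3\right)\right)}{7} = - \frac{15 \cdot 3 \left(-5 - 18\right)}{7} = - \frac{15 \cdot 3 \left(-23\right)}{7} = \left(- \frac{15}{7}\right) \left(-69\right) = \frac{1035}{7}$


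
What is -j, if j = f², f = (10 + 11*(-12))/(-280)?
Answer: -3721/19600 ≈ -0.18985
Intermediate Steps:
f = 61/140 (f = (10 - 132)*(-1/280) = -122*(-1/280) = 61/140 ≈ 0.43571)
j = 3721/19600 (j = (61/140)² = 3721/19600 ≈ 0.18985)
-j = -1*3721/19600 = -3721/19600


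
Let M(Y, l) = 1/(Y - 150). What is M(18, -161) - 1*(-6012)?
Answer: 793583/132 ≈ 6012.0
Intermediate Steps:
M(Y, l) = 1/(-150 + Y)
M(18, -161) - 1*(-6012) = 1/(-150 + 18) - 1*(-6012) = 1/(-132) + 6012 = -1/132 + 6012 = 793583/132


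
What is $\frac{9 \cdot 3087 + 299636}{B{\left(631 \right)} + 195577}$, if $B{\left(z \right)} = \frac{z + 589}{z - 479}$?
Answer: $\frac{12441922}{7432231} \approx 1.674$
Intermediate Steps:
$B{\left(z \right)} = \frac{589 + z}{-479 + z}$
$\frac{9 \cdot 3087 + 299636}{B{\left(631 \right)} + 195577} = \frac{9 \cdot 3087 + 299636}{\frac{589 + 631}{-479 + 631} + 195577} = \frac{27783 + 299636}{\frac{1}{152} \cdot 1220 + 195577} = \frac{327419}{\frac{1}{152} \cdot 1220 + 195577} = \frac{327419}{\frac{305}{38} + 195577} = \frac{327419}{\frac{7432231}{38}} = 327419 \cdot \frac{38}{7432231} = \frac{12441922}{7432231}$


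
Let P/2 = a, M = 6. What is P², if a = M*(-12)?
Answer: 20736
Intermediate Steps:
a = -72 (a = 6*(-12) = -72)
P = -144 (P = 2*(-72) = -144)
P² = (-144)² = 20736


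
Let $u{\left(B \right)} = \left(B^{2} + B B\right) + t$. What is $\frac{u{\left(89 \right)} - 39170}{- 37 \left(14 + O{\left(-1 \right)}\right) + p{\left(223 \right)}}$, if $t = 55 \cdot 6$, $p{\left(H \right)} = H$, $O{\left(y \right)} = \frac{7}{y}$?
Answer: $\frac{3833}{6} \approx 638.83$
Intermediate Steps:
$t = 330$
$u{\left(B \right)} = 330 + 2 B^{2}$ ($u{\left(B \right)} = \left(B^{2} + B B\right) + 330 = \left(B^{2} + B^{2}\right) + 330 = 2 B^{2} + 330 = 330 + 2 B^{2}$)
$\frac{u{\left(89 \right)} - 39170}{- 37 \left(14 + O{\left(-1 \right)}\right) + p{\left(223 \right)}} = \frac{\left(330 + 2 \cdot 89^{2}\right) - 39170}{- 37 \left(14 + \frac{7}{-1}\right) + 223} = \frac{\left(330 + 2 \cdot 7921\right) - 39170}{- 37 \left(14 + 7 \left(-1\right)\right) + 223} = \frac{\left(330 + 15842\right) - 39170}{- 37 \left(14 - 7\right) + 223} = \frac{16172 - 39170}{\left(-37\right) 7 + 223} = - \frac{22998}{-259 + 223} = - \frac{22998}{-36} = \left(-22998\right) \left(- \frac{1}{36}\right) = \frac{3833}{6}$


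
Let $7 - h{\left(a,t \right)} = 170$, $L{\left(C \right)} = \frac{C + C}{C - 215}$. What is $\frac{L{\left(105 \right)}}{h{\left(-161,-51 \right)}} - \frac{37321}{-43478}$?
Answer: $\frac{67829591}{77956054} \approx 0.8701$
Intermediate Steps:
$L{\left(C \right)} = \frac{2 C}{-215 + C}$
$h{\left(a,t \right)} = -163$ ($h{\left(a,t \right)} = 7 - 170 = -163$)
$\frac{L{\left(105 \right)}}{h{\left(-161,-51 \right)}} - \frac{37321}{-43478} = \frac{2 \cdot 105 \frac{1}{-215 + 105}}{-163} - \frac{37321}{-43478} = 2 \cdot 105 \frac{1}{-110} \left(- \frac{1}{163}\right) - - \frac{37321}{43478} = 2 \cdot 105 \left(- \frac{1}{110}\right) \left(- \frac{1}{163}\right) + \frac{37321}{43478} = \left(- \frac{21}{11}\right) \left(- \frac{1}{163}\right) + \frac{37321}{43478} = \frac{21}{1793} + \frac{37321}{43478} = \frac{67829591}{77956054}$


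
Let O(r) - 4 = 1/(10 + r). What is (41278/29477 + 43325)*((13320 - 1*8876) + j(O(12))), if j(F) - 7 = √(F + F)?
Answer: 5684515880653/29477 + 1277132303*√979/324247 ≈ 1.9297e+8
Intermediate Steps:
O(r) = 4 + 1/(10 + r)
j(F) = 7 + √2*√F (j(F) = 7 + √(F + F) = 7 + √(2*F) = 7 + √2*√F)
(41278/29477 + 43325)*((13320 - 1*8876) + j(O(12))) = (41278/29477 + 43325)*((13320 - 1*8876) + (7 + √2*√((41 + 4*12)/(10 + 12)))) = (41278*(1/29477) + 43325)*((13320 - 8876) + (7 + √2*√((41 + 48)/22))) = (41278/29477 + 43325)*(4444 + (7 + √2*√((1/22)*89))) = 1277132303*(4444 + (7 + √2*√(89/22)))/29477 = 1277132303*(4444 + (7 + √2*(√1958/22)))/29477 = 1277132303*(4444 + (7 + √979/11))/29477 = 1277132303*(4451 + √979/11)/29477 = 5684515880653/29477 + 1277132303*√979/324247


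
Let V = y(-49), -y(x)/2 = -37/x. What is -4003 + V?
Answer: -196221/49 ≈ -4004.5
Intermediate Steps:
y(x) = 74/x (y(x) = -(-74)/x = 74/x)
V = -74/49 (V = 74/(-49) = 74*(-1/49) = -74/49 ≈ -1.5102)
-4003 + V = -4003 - 74/49 = -196221/49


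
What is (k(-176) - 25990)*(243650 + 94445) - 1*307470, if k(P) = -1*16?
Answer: -8792806040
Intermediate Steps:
k(P) = -16
(k(-176) - 25990)*(243650 + 94445) - 1*307470 = (-16 - 25990)*(243650 + 94445) - 1*307470 = -26006*338095 - 307470 = -8792498570 - 307470 = -8792806040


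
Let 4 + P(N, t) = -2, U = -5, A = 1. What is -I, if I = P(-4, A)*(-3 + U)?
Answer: -48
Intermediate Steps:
P(N, t) = -6 (P(N, t) = -4 - 2 = -6)
I = 48 (I = -6*(-3 - 5) = -6*(-8) = 48)
-I = -1*48 = -48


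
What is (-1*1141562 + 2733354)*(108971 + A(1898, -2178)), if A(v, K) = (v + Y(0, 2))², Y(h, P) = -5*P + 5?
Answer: 5877564616640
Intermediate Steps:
Y(h, P) = 5 - 5*P
A(v, K) = (-5 + v)² (A(v, K) = (v + (5 - 5*2))² = (v + (5 - 10))² = (v - 5)² = (-5 + v)²)
(-1*1141562 + 2733354)*(108971 + A(1898, -2178)) = (-1*1141562 + 2733354)*(108971 + (-5 + 1898)²) = (-1141562 + 2733354)*(108971 + 1893²) = 1591792*(108971 + 3583449) = 1591792*3692420 = 5877564616640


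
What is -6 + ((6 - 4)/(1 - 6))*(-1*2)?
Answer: -26/5 ≈ -5.2000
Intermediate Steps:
-6 + ((6 - 4)/(1 - 6))*(-1*2) = -6 + (2/(-5))*(-2) = -6 + (2*(-⅕))*(-2) = -6 - ⅖*(-2) = -6 + ⅘ = -26/5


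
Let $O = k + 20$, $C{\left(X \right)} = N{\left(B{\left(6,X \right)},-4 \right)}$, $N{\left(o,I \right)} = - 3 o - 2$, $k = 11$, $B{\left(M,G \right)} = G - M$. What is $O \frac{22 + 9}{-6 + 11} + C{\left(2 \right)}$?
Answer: $\frac{1011}{5} \approx 202.2$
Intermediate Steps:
$N{\left(o,I \right)} = -2 - 3 o$
$C{\left(X \right)} = 16 - 3 X$ ($C{\left(X \right)} = -2 - 3 \left(X - 6\right) = -2 - 3 \left(-6 + X\right) = -2 - \left(-18 + 3 X\right) = 16 - 3 X$)
$O = 31$ ($O = 11 + 20 = 31$)
$O \frac{22 + 9}{-6 + 11} + C{\left(2 \right)} = 31 \frac{22 + 9}{-6 + 11} + \left(16 - 6\right) = 31 \cdot \frac{31}{5} + \left(16 - 6\right) = 31 \cdot 31 \cdot \frac{1}{5} + 10 = 31 \cdot \frac{31}{5} + 10 = \frac{961}{5} + 10 = \frac{1011}{5}$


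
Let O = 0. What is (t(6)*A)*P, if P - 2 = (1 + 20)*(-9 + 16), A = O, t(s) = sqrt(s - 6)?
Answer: 0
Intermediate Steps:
t(s) = sqrt(-6 + s)
A = 0
P = 149 (P = 2 + (1 + 20)*(-9 + 16) = 2 + 21*7 = 2 + 147 = 149)
(t(6)*A)*P = (sqrt(-6 + 6)*0)*149 = (sqrt(0)*0)*149 = (0*0)*149 = 0*149 = 0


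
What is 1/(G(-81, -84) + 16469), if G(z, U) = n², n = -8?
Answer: 1/16533 ≈ 6.0485e-5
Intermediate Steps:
G(z, U) = 64 (G(z, U) = (-8)² = 64)
1/(G(-81, -84) + 16469) = 1/(64 + 16469) = 1/16533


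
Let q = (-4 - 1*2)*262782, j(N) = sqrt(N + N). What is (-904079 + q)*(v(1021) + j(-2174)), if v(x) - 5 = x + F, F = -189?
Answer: -2076405327 - 4961542*I*sqrt(1087) ≈ -2.0764e+9 - 1.6358e+8*I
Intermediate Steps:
v(x) = -184 + x (v(x) = 5 + (x - 189) = 5 + (-189 + x) = -184 + x)
j(N) = sqrt(2)*sqrt(N) (j(N) = sqrt(2*N) = sqrt(2)*sqrt(N))
q = -1576692 (q = (-4 - 2)*262782 = -6*262782 = -1576692)
(-904079 + q)*(v(1021) + j(-2174)) = (-904079 - 1576692)*((-184 + 1021) + sqrt(2)*sqrt(-2174)) = -2480771*(837 + sqrt(2)*(I*sqrt(2174))) = -2480771*(837 + 2*I*sqrt(1087)) = -2076405327 - 4961542*I*sqrt(1087)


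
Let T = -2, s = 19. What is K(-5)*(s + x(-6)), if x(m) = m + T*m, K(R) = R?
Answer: -125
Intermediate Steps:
x(m) = -m (x(m) = m - 2*m = -m)
K(-5)*(s + x(-6)) = -5*(19 - 1*(-6)) = -5*(19 + 6) = -5*25 = -125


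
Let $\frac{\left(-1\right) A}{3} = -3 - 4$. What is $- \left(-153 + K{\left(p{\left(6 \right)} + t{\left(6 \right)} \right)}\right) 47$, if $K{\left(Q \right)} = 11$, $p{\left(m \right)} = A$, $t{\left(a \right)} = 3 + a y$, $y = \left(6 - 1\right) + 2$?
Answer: $6674$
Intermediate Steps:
$y = 7$ ($y = 5 + 2 = 7$)
$t{\left(a \right)} = 3 + 7 a$ ($t{\left(a \right)} = 3 + a 7 = 3 + 7 a$)
$A = 21$ ($A = - 3 \left(-3 - 4\right) = \left(-3\right) \left(-7\right) = 21$)
$p{\left(m \right)} = 21$
$- \left(-153 + K{\left(p{\left(6 \right)} + t{\left(6 \right)} \right)}\right) 47 = - \left(-153 + 11\right) 47 = - \left(-142\right) 47 = \left(-1\right) \left(-6674\right) = 6674$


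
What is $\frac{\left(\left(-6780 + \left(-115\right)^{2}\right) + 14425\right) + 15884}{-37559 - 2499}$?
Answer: $- \frac{18377}{20029} \approx -0.91752$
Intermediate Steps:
$\frac{\left(\left(-6780 + \left(-115\right)^{2}\right) + 14425\right) + 15884}{-37559 - 2499} = \frac{\left(\left(-6780 + 13225\right) + 14425\right) + 15884}{-40058} = \left(\left(6445 + 14425\right) + 15884\right) \left(- \frac{1}{40058}\right) = \left(20870 + 15884\right) \left(- \frac{1}{40058}\right) = 36754 \left(- \frac{1}{40058}\right) = - \frac{18377}{20029}$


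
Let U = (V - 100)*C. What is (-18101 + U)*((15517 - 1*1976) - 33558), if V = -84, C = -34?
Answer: 237101365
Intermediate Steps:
U = 6256 (U = (-84 - 100)*(-34) = -184*(-34) = 6256)
(-18101 + U)*((15517 - 1*1976) - 33558) = (-18101 + 6256)*((15517 - 1*1976) - 33558) = -11845*((15517 - 1976) - 33558) = -11845*(13541 - 33558) = -11845*(-20017) = 237101365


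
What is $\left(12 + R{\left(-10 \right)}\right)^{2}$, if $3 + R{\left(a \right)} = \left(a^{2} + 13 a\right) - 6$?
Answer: $729$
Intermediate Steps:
$R{\left(a \right)} = -9 + a^{2} + 13 a$ ($R{\left(a \right)} = -3 - \left(6 - a^{2} - 13 a\right) = -3 + \left(-6 + a^{2} + 13 a\right) = -9 + a^{2} + 13 a$)
$\left(12 + R{\left(-10 \right)}\right)^{2} = \left(12 + \left(-9 + \left(-10\right)^{2} + 13 \left(-10\right)\right)\right)^{2} = \left(12 - 39\right)^{2} = \left(-27\right)^{2} = 729$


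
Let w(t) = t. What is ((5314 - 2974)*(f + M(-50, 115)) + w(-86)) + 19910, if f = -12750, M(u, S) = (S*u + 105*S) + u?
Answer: -15131676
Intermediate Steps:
M(u, S) = u + 105*S + S*u (M(u, S) = (105*S + S*u) + u = u + 105*S + S*u)
((5314 - 2974)*(f + M(-50, 115)) + w(-86)) + 19910 = ((5314 - 2974)*(-12750 + (-50 + 105*115 + 115*(-50))) - 86) + 19910 = (2340*(-12750 + (-50 + 12075 - 5750)) - 86) + 19910 = (2340*(-12750 + 6275) - 86) + 19910 = (2340*(-6475) - 86) + 19910 = (-15151500 - 86) + 19910 = -15151586 + 19910 = -15131676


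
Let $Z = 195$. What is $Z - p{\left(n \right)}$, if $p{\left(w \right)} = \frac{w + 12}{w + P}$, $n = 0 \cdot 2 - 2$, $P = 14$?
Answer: $\frac{1165}{6} \approx 194.17$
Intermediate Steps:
$n = -2$ ($n = 0 - 2 = -2$)
$p{\left(w \right)} = \frac{12 + w}{14 + w}$ ($p{\left(w \right)} = \frac{w + 12}{w + 14} = \frac{12 + w}{14 + w}$)
$Z - p{\left(n \right)} = 195 - \frac{12 - 2}{14 - 2} = 195 - \frac{1}{12} \cdot 10 = 195 - \frac{5}{6} = \frac{1165}{6}$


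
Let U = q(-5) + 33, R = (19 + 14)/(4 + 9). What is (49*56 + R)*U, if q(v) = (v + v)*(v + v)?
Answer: 4748765/13 ≈ 3.6529e+5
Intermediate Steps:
R = 33/13 ≈ 2.5385
q(v) = 4*v² (q(v) = (2*v)*(2*v) = 4*v²)
U = 133 (U = 4*(-5)² + 33 = 4*25 + 33 = 100 + 33 = 133)
(49*56 + R)*U = (49*56 + 33/13)*133 = (2744 + 33/13)*133 = (35705/13)*133 = 4748765/13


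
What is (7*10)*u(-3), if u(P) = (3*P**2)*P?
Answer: -5670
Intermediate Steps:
u(P) = 3*P**3
(7*10)*u(-3) = (7*10)*(3*(-3)**3) = 70*(3*(-27)) = 70*(-81) = -5670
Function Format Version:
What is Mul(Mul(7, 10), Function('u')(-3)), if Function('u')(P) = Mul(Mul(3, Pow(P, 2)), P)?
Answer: -5670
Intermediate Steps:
Function('u')(P) = Mul(3, Pow(P, 3))
Mul(Mul(7, 10), Function('u')(-3)) = Mul(Mul(7, 10), Mul(3, Pow(-3, 3))) = Mul(70, Mul(3, -27)) = Mul(70, -81) = -5670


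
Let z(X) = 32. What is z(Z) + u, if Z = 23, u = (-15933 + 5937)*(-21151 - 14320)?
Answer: 354568148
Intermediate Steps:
u = 354568116 (u = -9996*(-35471) = 354568116)
z(Z) + u = 32 + 354568116 = 354568148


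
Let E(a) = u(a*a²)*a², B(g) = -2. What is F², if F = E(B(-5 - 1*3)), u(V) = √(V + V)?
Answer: -256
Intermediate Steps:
u(V) = √2*√V (u(V) = √(2*V) = √2*√V)
E(a) = √2*a²*√(a³) (E(a) = (√2*√(a*a²))*a² = (√2*√(a³))*a² = √2*a²*√(a³))
F = 16*I (F = √2*(-2)²*√((-2)³) = √2*4*√(-8) = √2*4*(2*I*√2) = 16*I ≈ 16.0*I)
F² = (16*I)² = -256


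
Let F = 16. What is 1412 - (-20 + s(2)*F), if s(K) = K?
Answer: 1400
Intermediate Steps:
1412 - (-20 + s(2)*F) = 1412 - (-20 + 2*16) = 1412 - (-20 + 32) = 1412 - 1*12 = 1412 - 12 = 1400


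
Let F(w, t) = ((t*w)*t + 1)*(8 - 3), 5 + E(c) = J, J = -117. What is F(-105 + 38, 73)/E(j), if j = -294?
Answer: 892605/61 ≈ 14633.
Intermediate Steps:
E(c) = -122 (E(c) = -5 - 117 = -122)
F(w, t) = 5 + 5*w*t² (F(w, t) = (w*t² + 1)*5 = (1 + w*t²)*5 = 5 + 5*w*t²)
F(-105 + 38, 73)/E(j) = (5 + 5*(-105 + 38)*73²)/(-122) = (5 + 5*(-67)*5329)*(-1/122) = (5 - 1785215)*(-1/122) = -1785210*(-1/122) = 892605/61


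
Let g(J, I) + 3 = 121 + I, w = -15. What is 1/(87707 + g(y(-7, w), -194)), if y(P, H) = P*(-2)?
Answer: 1/87631 ≈ 1.1411e-5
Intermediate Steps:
y(P, H) = -2*P
g(J, I) = 118 + I (g(J, I) = -3 + (121 + I) = 118 + I)
1/(87707 + g(y(-7, w), -194)) = 1/(87707 + (118 - 194)) = 1/(87707 - 76) = 1/87631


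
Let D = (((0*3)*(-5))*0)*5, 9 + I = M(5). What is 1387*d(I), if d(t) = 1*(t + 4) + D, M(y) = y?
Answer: 0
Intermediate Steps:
I = -4 (I = -9 + 5 = -4)
D = 0 (D = ((0*(-5))*0)*5 = (0*0)*5 = 0*5 = 0)
d(t) = 4 + t (d(t) = 1*(t + 4) + 0 = 1*(4 + t) + 0 = (4 + t) + 0 = 4 + t)
1387*d(I) = 1387*(4 - 4) = 1387*0 = 0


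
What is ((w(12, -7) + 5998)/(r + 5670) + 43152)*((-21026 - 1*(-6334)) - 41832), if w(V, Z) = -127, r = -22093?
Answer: -40057395818700/16423 ≈ -2.4391e+9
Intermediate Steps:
((w(12, -7) + 5998)/(r + 5670) + 43152)*((-21026 - 1*(-6334)) - 41832) = ((-127 + 5998)/(-22093 + 5670) + 43152)*((-21026 - 1*(-6334)) - 41832) = (5871/(-16423) + 43152)*((-21026 + 6334) - 41832) = (5871*(-1/16423) + 43152)*(-14692 - 41832) = (-5871/16423 + 43152)*(-56524) = (708679425/16423)*(-56524) = -40057395818700/16423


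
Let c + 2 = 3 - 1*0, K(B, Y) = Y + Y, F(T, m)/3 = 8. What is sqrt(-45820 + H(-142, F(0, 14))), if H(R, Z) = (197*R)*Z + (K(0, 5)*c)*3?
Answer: I*sqrt(717166) ≈ 846.86*I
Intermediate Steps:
F(T, m) = 24 (F(T, m) = 3*8 = 24)
K(B, Y) = 2*Y
c = 1 (c = -2 + (3 - 1*0) = -2 + (3 + 0) = -2 + 3 = 1)
H(R, Z) = 30 + 197*R*Z (H(R, Z) = (197*R)*Z + ((2*5)*1)*3 = 197*R*Z + (10*1)*3 = 197*R*Z + 10*3 = 197*R*Z + 30 = 30 + 197*R*Z)
sqrt(-45820 + H(-142, F(0, 14))) = sqrt(-45820 + (30 + 197*(-142)*24)) = sqrt(-45820 + (30 - 671376)) = sqrt(-45820 - 671346) = sqrt(-717166) = I*sqrt(717166)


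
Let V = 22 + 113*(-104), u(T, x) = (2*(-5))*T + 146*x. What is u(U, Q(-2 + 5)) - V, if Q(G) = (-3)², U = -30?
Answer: 13344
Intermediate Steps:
Q(G) = 9
u(T, x) = -10*T + 146*x
V = -11730 (V = 22 - 11752 = -11730)
u(U, Q(-2 + 5)) - V = (-10*(-30) + 146*9) - 1*(-11730) = (300 + 1314) + 11730 = 1614 + 11730 = 13344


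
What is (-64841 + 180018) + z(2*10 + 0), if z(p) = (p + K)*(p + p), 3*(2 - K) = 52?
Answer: 346091/3 ≈ 1.1536e+5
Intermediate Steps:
K = -46/3 (K = 2 - ⅓*52 = 2 - 52/3 = -46/3 ≈ -15.333)
z(p) = 2*p*(-46/3 + p) (z(p) = (p - 46/3)*(p + p) = (-46/3 + p)*(2*p) = 2*p*(-46/3 + p))
(-64841 + 180018) + z(2*10 + 0) = (-64841 + 180018) + 2*(2*10 + 0)*(-46 + 3*(2*10 + 0))/3 = 115177 + 2*(20 + 0)*(-46 + 3*(20 + 0))/3 = 115177 + (⅔)*20*(-46 + 3*20) = 115177 + (⅔)*20*(-46 + 60) = 115177 + (⅔)*20*14 = 115177 + 560/3 = 346091/3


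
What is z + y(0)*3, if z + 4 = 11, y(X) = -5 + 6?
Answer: 10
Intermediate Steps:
y(X) = 1
z = 7 (z = -4 + 11 = 7)
z + y(0)*3 = 7 + 1*3 = 7 + 3 = 10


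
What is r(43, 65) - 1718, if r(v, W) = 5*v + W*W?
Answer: 2722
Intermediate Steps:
r(v, W) = W² + 5*v (r(v, W) = 5*v + W² = W² + 5*v)
r(43, 65) - 1718 = (65² + 5*43) - 1718 = (4225 + 215) - 1718 = 4440 - 1718 = 2722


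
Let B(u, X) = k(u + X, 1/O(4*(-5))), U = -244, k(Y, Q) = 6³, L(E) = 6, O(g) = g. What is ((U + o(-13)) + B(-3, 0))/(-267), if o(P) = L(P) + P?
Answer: 35/267 ≈ 0.13109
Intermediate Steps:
k(Y, Q) = 216
B(u, X) = 216
o(P) = 6 + P
((U + o(-13)) + B(-3, 0))/(-267) = ((-244 + (6 - 13)) + 216)/(-267) = ((-244 - 7) + 216)*(-1/267) = (-251 + 216)*(-1/267) = -35*(-1/267) = 35/267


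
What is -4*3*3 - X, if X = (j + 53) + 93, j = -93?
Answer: -89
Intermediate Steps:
X = 53 (X = (-93 + 53) + 93 = -40 + 93 = 53)
-4*3*3 - X = -4*3*3 - 1*53 = -12*3 - 53 = -36 - 53 = -89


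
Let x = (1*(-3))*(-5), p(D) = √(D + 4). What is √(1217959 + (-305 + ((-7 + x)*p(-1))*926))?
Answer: √(1217654 + 7408*√3) ≈ 1109.3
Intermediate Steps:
p(D) = √(4 + D)
x = 15 (x = -3*(-5) = 15)
√(1217959 + (-305 + ((-7 + x)*p(-1))*926)) = √(1217959 + (-305 + ((-7 + 15)*√(4 - 1))*926)) = √(1217959 + (-305 + (8*√3)*926)) = √(1217959 + (-305 + 7408*√3)) = √(1217654 + 7408*√3)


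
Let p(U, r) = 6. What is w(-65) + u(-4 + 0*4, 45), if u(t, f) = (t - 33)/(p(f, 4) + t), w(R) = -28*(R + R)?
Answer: 7243/2 ≈ 3621.5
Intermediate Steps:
w(R) = -56*R
u(t, f) = (-33 + t)/(6 + t) (u(t, f) = (t - 33)/(6 + t) = (-33 + t)/(6 + t))
w(-65) + u(-4 + 0*4, 45) = -56*(-65) + (-33 + (-4 + 0*4))/(6 + (-4 + 0*4)) = 3640 + (-33 + (-4 + 0))/(6 + (-4 + 0)) = 3640 + (-33 - 4)/(6 - 4) = 3640 - 37/2 = 7243/2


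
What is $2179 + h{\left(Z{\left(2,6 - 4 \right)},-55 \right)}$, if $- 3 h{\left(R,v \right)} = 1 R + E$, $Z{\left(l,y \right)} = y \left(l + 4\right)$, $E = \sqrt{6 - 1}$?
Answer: $2175 - \frac{\sqrt{5}}{3} \approx 2174.3$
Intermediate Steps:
$E = \sqrt{5} \approx 2.2361$
$Z{\left(l,y \right)} = y \left(4 + l\right)$
$h{\left(R,v \right)} = - \frac{R}{3} - \frac{\sqrt{5}}{3}$ ($h{\left(R,v \right)} = - \frac{1 R + \sqrt{5}}{3} = - \frac{R + \sqrt{5}}{3} = - \frac{R}{3} - \frac{\sqrt{5}}{3}$)
$2179 + h{\left(Z{\left(2,6 - 4 \right)},-55 \right)} = 2179 - \left(\frac{\sqrt{5}}{3} + \frac{\left(6 - 4\right) \left(4 + 2\right)}{3}\right) = 2179 - \left(\frac{\sqrt{5}}{3} + \frac{1}{3} \cdot 2 \cdot 6\right) = 2179 - \left(4 + \frac{\sqrt{5}}{3}\right) = 2175 - \frac{\sqrt{5}}{3}$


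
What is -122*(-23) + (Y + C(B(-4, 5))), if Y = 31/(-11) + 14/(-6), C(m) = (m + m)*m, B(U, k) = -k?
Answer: 94078/33 ≈ 2850.8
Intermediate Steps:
C(m) = 2*m² (C(m) = (2*m)*m = 2*m²)
Y = -170/33 (Y = 31*(-1/11) + 14*(-⅙) = -31/11 - 7/3 = -170/33 ≈ -5.1515)
-122*(-23) + (Y + C(B(-4, 5))) = -122*(-23) + (-170/33 + 2*(-1*5)²) = 2806 + (-170/33 + 2*(-5)²) = 2806 + (-170/33 + 2*25) = 2806 + (-170/33 + 50) = 2806 + 1480/33 = 94078/33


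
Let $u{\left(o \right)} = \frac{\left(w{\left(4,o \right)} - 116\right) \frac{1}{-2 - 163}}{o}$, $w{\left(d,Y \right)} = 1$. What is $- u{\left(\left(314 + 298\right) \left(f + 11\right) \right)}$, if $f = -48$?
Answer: $\frac{23}{747252} \approx 3.0779 \cdot 10^{-5}$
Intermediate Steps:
$u{\left(o \right)} = \frac{23}{33 o}$ ($u{\left(o \right)} = \frac{\left(1 - 116\right) \frac{1}{-2 - 163}}{o} = \frac{\left(-115\right) \frac{1}{-165}}{o} = \frac{\left(-115\right) \left(- \frac{1}{165}\right)}{o} = \frac{23}{33 o}$)
$- u{\left(\left(314 + 298\right) \left(f + 11\right) \right)} = - \frac{23}{33 \left(314 + 298\right) \left(-48 + 11\right)} = - \frac{23}{33 \cdot 612 \left(-37\right)} = - \frac{23}{33 \left(-22644\right)} = - \frac{23 \left(-1\right)}{33 \cdot 22644} = \left(-1\right) \left(- \frac{23}{747252}\right) = \frac{23}{747252}$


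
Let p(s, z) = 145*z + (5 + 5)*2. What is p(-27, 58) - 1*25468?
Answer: -17038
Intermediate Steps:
p(s, z) = 20 + 145*z (p(s, z) = 145*z + 10*2 = 145*z + 20 = 20 + 145*z)
p(-27, 58) - 1*25468 = (20 + 145*58) - 1*25468 = (20 + 8410) - 25468 = 8430 - 25468 = -17038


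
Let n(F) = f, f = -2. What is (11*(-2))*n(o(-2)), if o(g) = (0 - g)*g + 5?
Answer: 44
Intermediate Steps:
o(g) = 5 - g² (o(g) = (-g)*g + 5 = -g² + 5 = 5 - g²)
n(F) = -2
(11*(-2))*n(o(-2)) = (11*(-2))*(-2) = -22*(-2) = 44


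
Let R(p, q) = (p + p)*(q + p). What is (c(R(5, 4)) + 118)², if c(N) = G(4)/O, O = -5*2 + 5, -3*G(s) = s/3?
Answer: 28238596/2025 ≈ 13945.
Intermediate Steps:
G(s) = -s/9 (G(s) = -s/(3*3) = -s/9)
R(p, q) = 2*p*(p + q) (R(p, q) = (2*p)*(p + q) = 2*p*(p + q))
O = -5 (O = -10 + 5 = -5)
c(N) = 4/45 (c(N) = -⅑*4/(-5) = -4/9*(-⅕) = 4/45)
(c(R(5, 4)) + 118)² = (4/45 + 118)² = (5314/45)² = 28238596/2025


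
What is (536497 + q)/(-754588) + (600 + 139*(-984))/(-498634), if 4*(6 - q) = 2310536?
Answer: 61633045271/188131616396 ≈ 0.32761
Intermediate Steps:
q = -577628 (q = 6 - ¼*2310536 = 6 - 577634 = -577628)
(536497 + q)/(-754588) + (600 + 139*(-984))/(-498634) = (536497 - 577628)/(-754588) + (600 + 139*(-984))/(-498634) = -41131*(-1/754588) + (600 - 136776)*(-1/498634) = 41131/754588 - 136176*(-1/498634) = 41131/754588 + 68088/249317 = 61633045271/188131616396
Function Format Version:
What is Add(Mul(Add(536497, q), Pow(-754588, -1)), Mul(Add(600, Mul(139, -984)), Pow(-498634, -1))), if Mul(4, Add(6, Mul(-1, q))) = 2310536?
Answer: Rational(61633045271, 188131616396) ≈ 0.32761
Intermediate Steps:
q = -577628 (q = Add(6, Mul(Rational(-1, 4), 2310536)) = Add(6, -577634) = -577628)
Add(Mul(Add(536497, q), Pow(-754588, -1)), Mul(Add(600, Mul(139, -984)), Pow(-498634, -1))) = Add(Mul(Add(536497, -577628), Pow(-754588, -1)), Mul(Add(600, Mul(139, -984)), Pow(-498634, -1))) = Add(Mul(-41131, Rational(-1, 754588)), Mul(Add(600, -136776), Rational(-1, 498634))) = Add(Rational(41131, 754588), Mul(-136176, Rational(-1, 498634))) = Add(Rational(41131, 754588), Rational(68088, 249317)) = Rational(61633045271, 188131616396)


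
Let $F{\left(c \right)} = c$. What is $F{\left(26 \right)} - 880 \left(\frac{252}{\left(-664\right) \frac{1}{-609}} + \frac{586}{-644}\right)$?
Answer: $- \frac{2706870482}{13363} \approx -2.0256 \cdot 10^{5}$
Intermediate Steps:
$F{\left(26 \right)} - 880 \left(\frac{252}{\left(-664\right) \frac{1}{-609}} + \frac{586}{-644}\right) = 26 - 880 \left(\frac{252}{\left(-664\right) \frac{1}{-609}} + \frac{586}{-644}\right) = 26 - 880 \left(\frac{252}{\left(-664\right) \left(- \frac{1}{609}\right)} + 586 \left(- \frac{1}{644}\right)\right) = 26 - 880 \left(\frac{252}{\frac{664}{609}} - \frac{293}{322}\right) = 26 - 880 \left(252 \cdot \frac{609}{664} - \frac{293}{322}\right) = 26 - 880 \left(\frac{38367}{166} - \frac{293}{322}\right) = 26 - \frac{2707217920}{13363} = - \frac{2706870482}{13363}$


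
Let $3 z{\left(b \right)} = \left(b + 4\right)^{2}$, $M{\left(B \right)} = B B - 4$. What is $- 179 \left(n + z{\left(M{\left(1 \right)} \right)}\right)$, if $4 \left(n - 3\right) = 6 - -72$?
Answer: $- \frac{24523}{6} \approx -4087.2$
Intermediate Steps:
$M{\left(B \right)} = -4 + B^{2}$ ($M{\left(B \right)} = B^{2} - 4 = -4 + B^{2}$)
$z{\left(b \right)} = \frac{\left(4 + b\right)^{2}}{3}$ ($z{\left(b \right)} = \frac{\left(b + 4\right)^{2}}{3} = \frac{\left(4 + b\right)^{2}}{3}$)
$n = \frac{45}{2}$ ($n = 3 + \frac{6 - -72}{4} = 3 + \frac{6 + 72}{4} = 3 + \frac{1}{4} \cdot 78 = 3 + \frac{39}{2} = \frac{45}{2} \approx 22.5$)
$- 179 \left(n + z{\left(M{\left(1 \right)} \right)}\right) = - 179 \left(\frac{45}{2} + \frac{\left(4 - \left(4 - 1^{2}\right)\right)^{2}}{3}\right) = - 179 \left(\frac{45}{2} + \frac{\left(4 + \left(-4 + 1\right)\right)^{2}}{3}\right) = - 179 \left(\frac{45}{2} + \frac{\left(4 - 3\right)^{2}}{3}\right) = - 179 \left(\frac{45}{2} + \frac{1^{2}}{3}\right) = - 179 \left(\frac{45}{2} + \frac{1}{3} \cdot 1\right) = - 179 \left(\frac{45}{2} + \frac{1}{3}\right) = \left(-179\right) \frac{137}{6} = - \frac{24523}{6}$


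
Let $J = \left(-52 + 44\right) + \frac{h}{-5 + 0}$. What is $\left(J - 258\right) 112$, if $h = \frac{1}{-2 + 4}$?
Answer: $- \frac{149016}{5} \approx -29803.0$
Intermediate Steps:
$h = \frac{1}{2} \approx 0.5$
$J = - \frac{81}{10}$ ($J = \left(-52 + 44\right) + \frac{1}{2 \left(-5 + 0\right)} = -8 + \frac{1}{2 \left(-5\right)} = -8 + \frac{1}{2} \left(- \frac{1}{5}\right) = -8 - \frac{1}{10} = - \frac{81}{10} \approx -8.1$)
$\left(J - 258\right) 112 = \left(- \frac{81}{10} - 258\right) 112 = \left(- \frac{2661}{10}\right) 112 = - \frac{149016}{5}$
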